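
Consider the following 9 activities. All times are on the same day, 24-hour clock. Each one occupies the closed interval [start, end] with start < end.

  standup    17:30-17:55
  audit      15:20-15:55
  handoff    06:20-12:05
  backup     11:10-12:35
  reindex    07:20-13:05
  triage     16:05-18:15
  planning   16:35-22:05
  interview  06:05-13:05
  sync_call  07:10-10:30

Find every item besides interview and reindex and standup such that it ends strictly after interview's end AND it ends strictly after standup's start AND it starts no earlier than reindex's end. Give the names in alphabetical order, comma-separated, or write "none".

Conditions: its end is strictly after interview's end (X.end > 13:05) AND its end is strictly after standup's start (X.end > 17:30) AND its start is no earlier than reindex's end (X.start >= 13:05).
audit: end 15:55 > 13:05? ✓; end 15:55 > 17:30? ✗; start 15:20 >= 13:05? ✓ → no.
backup: end 12:35 > 13:05? ✗; end 12:35 > 17:30? ✗; start 11:10 >= 13:05? ✗ → no.
handoff: end 12:05 > 13:05? ✗; end 12:05 > 17:30? ✗; start 06:20 >= 13:05? ✗ → no.
planning: end 22:05 > 13:05? ✓; end 22:05 > 17:30? ✓; start 16:35 >= 13:05? ✓ → yes.
sync_call: end 10:30 > 13:05? ✗; end 10:30 > 17:30? ✗; start 07:10 >= 13:05? ✗ → no.
triage: end 18:15 > 13:05? ✓; end 18:15 > 17:30? ✓; start 16:05 >= 13:05? ✓ → yes.
Result: planning, triage.

planning, triage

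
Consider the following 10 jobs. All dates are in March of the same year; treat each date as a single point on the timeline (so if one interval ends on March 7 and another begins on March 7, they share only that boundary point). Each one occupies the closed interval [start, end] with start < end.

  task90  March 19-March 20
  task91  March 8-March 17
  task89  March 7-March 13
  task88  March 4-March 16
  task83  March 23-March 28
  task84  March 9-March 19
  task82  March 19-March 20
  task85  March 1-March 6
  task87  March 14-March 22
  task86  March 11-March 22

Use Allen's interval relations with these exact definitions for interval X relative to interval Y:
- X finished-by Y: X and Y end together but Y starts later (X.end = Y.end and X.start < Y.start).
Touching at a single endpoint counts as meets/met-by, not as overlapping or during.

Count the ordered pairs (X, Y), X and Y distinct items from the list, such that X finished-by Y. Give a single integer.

Checking all 90 ordered pairs for relation 'finished-by'; matching pairs in alphabetical order:
(task86, task87): task86 finished-by task87 ✓
Count: 1.

1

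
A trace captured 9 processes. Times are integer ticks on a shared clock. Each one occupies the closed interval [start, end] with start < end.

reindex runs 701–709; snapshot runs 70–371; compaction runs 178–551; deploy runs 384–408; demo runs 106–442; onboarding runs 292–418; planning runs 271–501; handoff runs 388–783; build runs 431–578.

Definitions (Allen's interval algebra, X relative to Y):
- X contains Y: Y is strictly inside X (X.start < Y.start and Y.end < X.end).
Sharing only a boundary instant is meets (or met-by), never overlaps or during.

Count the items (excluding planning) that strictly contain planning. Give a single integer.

1

Target planning = [271, 501].
build [431, 578] → overlapped-by → no.
compaction [178, 551] → contains → counts.
demo [106, 442] → overlaps → no.
deploy [384, 408] → during → no.
handoff [388, 783] → overlapped-by → no.
onboarding [292, 418] → during → no.
reindex [701, 709] → after → no.
snapshot [70, 371] → overlaps → no.
Total: 1.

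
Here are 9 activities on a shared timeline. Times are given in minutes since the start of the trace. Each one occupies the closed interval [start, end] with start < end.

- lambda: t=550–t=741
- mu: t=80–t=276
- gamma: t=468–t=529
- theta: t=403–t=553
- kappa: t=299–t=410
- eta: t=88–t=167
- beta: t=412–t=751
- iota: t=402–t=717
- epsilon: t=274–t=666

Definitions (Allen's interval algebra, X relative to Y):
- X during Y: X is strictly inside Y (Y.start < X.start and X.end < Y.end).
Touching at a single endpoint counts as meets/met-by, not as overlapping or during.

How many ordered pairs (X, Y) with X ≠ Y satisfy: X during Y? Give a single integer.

9

Checking all 72 ordered pairs for relation 'during'; matching pairs in alphabetical order:
(eta, mu): eta during mu ✓
(gamma, beta): gamma during beta ✓
(gamma, epsilon): gamma during epsilon ✓
(gamma, iota): gamma during iota ✓
(gamma, theta): gamma during theta ✓
(kappa, epsilon): kappa during epsilon ✓
(lambda, beta): lambda during beta ✓
(theta, epsilon): theta during epsilon ✓
(theta, iota): theta during iota ✓
Count: 9.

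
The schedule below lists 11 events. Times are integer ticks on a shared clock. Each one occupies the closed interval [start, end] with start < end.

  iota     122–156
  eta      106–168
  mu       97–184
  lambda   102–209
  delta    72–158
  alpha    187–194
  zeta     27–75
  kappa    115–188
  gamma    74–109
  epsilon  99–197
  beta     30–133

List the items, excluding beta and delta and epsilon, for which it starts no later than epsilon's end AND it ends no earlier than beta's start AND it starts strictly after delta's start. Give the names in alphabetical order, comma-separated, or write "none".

alpha, eta, gamma, iota, kappa, lambda, mu

Conditions: its start is no later than epsilon's end (X.start <= 197) AND its end is no earlier than beta's start (X.end >= 30) AND its start is strictly after delta's start (X.start > 72).
alpha: start 187 <= 197? ✓; end 194 >= 30? ✓; start 187 > 72? ✓ → yes.
eta: start 106 <= 197? ✓; end 168 >= 30? ✓; start 106 > 72? ✓ → yes.
gamma: start 74 <= 197? ✓; end 109 >= 30? ✓; start 74 > 72? ✓ → yes.
iota: start 122 <= 197? ✓; end 156 >= 30? ✓; start 122 > 72? ✓ → yes.
kappa: start 115 <= 197? ✓; end 188 >= 30? ✓; start 115 > 72? ✓ → yes.
lambda: start 102 <= 197? ✓; end 209 >= 30? ✓; start 102 > 72? ✓ → yes.
mu: start 97 <= 197? ✓; end 184 >= 30? ✓; start 97 > 72? ✓ → yes.
zeta: start 27 <= 197? ✓; end 75 >= 30? ✓; start 27 > 72? ✗ → no.
Result: alpha, eta, gamma, iota, kappa, lambda, mu.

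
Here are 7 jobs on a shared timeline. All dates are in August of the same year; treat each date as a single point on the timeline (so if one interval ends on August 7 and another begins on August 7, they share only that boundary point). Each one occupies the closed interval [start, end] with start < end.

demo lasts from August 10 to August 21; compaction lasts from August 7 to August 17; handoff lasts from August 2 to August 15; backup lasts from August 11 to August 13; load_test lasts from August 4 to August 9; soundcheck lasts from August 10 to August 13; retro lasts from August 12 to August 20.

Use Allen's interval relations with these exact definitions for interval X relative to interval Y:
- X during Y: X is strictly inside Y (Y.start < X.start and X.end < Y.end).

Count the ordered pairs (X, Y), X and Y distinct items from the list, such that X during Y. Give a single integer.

Checking all 42 ordered pairs for relation 'during'; matching pairs in alphabetical order:
(backup, compaction): backup during compaction ✓
(backup, demo): backup during demo ✓
(backup, handoff): backup during handoff ✓
(load_test, handoff): load_test during handoff ✓
(retro, demo): retro during demo ✓
(soundcheck, compaction): soundcheck during compaction ✓
(soundcheck, handoff): soundcheck during handoff ✓
Count: 7.

7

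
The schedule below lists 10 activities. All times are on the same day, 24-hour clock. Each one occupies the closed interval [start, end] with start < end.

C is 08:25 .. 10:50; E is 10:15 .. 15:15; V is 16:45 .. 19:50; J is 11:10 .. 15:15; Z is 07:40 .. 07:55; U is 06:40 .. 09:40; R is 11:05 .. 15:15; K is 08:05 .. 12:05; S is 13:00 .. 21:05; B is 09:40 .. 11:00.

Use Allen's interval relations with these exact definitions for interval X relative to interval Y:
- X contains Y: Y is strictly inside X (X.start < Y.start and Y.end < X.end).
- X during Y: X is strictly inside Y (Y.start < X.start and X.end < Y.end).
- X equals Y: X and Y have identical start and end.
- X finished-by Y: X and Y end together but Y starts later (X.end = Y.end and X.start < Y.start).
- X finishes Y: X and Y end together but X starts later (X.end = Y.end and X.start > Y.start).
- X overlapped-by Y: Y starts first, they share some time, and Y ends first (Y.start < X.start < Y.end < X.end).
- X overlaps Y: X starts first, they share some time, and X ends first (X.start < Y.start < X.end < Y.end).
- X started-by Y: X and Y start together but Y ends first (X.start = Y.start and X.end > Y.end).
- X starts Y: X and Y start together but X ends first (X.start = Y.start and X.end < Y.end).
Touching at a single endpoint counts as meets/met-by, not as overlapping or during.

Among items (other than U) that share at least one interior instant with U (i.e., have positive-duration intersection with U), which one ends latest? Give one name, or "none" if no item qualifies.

Target U = [06:40, 09:40].
B [09:40, 11:00] → met-by → excluded.
C [08:25, 10:50] → overlapped-by → candidate.
E [10:15, 15:15] → after → excluded.
J [11:10, 15:15] → after → excluded.
K [08:05, 12:05] → overlapped-by → candidate.
R [11:05, 15:15] → after → excluded.
S [13:00, 21:05] → after → excluded.
V [16:45, 19:50] → after → excluded.
Z [07:40, 07:55] → during → candidate.
Among candidates, latest end is 12:05 → K.

K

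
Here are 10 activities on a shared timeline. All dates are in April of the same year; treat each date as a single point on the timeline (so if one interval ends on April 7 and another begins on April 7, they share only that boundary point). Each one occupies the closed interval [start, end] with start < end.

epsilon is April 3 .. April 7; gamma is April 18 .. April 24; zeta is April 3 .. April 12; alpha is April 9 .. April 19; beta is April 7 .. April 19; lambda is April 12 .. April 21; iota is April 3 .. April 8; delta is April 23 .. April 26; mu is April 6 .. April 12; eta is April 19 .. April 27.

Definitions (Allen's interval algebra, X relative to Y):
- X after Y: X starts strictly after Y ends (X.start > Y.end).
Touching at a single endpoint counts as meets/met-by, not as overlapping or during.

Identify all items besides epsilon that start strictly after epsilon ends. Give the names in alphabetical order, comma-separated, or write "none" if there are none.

Target epsilon = [April 3, April 7].
alpha [April 9, April 19] → after → yes.
beta [April 7, April 19] → met-by → no.
delta [April 23, April 26] → after → yes.
eta [April 19, April 27] → after → yes.
gamma [April 18, April 24] → after → yes.
iota [April 3, April 8] → started-by → no.
lambda [April 12, April 21] → after → yes.
mu [April 6, April 12] → overlapped-by → no.
zeta [April 3, April 12] → started-by → no.
Result: alpha, delta, eta, gamma, lambda.

alpha, delta, eta, gamma, lambda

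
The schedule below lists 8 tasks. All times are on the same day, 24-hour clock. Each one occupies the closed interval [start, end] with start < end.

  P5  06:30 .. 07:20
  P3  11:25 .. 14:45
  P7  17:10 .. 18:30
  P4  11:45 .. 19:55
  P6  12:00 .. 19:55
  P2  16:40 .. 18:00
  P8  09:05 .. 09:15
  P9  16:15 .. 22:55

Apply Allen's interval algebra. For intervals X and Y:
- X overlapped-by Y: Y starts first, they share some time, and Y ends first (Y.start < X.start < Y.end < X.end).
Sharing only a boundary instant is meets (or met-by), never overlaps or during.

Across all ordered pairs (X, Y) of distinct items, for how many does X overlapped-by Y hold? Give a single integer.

Checking all 56 ordered pairs for relation 'overlapped-by'; matching pairs in alphabetical order:
(P4, P3): P4 overlapped-by P3 ✓
(P6, P3): P6 overlapped-by P3 ✓
(P7, P2): P7 overlapped-by P2 ✓
(P9, P4): P9 overlapped-by P4 ✓
(P9, P6): P9 overlapped-by P6 ✓
Count: 5.

5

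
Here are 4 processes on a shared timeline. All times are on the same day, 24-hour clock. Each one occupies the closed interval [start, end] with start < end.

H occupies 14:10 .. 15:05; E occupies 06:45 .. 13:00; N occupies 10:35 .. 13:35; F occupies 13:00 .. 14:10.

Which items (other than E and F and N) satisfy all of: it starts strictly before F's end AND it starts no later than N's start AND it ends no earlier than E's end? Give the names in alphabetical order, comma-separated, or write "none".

Conditions: its start is strictly before F's end (X.start < 14:10) AND its start is no later than N's start (X.start <= 10:35) AND its end is no earlier than E's end (X.end >= 13:00).
H: start 14:10 < 14:10? ✗; start 14:10 <= 10:35? ✗; end 15:05 >= 13:00? ✓ → no.
Result: none.

none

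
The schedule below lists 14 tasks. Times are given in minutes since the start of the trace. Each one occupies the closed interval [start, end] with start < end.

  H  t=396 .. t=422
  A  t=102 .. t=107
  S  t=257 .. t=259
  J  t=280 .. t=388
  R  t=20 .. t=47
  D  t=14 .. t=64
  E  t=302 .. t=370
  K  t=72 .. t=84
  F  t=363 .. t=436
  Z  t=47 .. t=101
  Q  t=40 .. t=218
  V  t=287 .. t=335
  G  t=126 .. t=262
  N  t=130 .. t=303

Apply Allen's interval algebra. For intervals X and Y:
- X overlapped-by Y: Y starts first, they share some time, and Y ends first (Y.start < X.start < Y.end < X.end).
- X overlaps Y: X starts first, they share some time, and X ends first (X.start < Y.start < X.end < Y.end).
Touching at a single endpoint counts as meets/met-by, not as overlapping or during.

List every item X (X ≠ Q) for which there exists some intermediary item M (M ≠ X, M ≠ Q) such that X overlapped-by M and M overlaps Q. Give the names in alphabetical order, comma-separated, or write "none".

Z

Target Q = [t=40, t=218].
Intermediaries M with M overlaps Q: D, R.
Via D — items with X overlapped-by D: Z.
Via R — items with X overlapped-by R: none.
Union: Z.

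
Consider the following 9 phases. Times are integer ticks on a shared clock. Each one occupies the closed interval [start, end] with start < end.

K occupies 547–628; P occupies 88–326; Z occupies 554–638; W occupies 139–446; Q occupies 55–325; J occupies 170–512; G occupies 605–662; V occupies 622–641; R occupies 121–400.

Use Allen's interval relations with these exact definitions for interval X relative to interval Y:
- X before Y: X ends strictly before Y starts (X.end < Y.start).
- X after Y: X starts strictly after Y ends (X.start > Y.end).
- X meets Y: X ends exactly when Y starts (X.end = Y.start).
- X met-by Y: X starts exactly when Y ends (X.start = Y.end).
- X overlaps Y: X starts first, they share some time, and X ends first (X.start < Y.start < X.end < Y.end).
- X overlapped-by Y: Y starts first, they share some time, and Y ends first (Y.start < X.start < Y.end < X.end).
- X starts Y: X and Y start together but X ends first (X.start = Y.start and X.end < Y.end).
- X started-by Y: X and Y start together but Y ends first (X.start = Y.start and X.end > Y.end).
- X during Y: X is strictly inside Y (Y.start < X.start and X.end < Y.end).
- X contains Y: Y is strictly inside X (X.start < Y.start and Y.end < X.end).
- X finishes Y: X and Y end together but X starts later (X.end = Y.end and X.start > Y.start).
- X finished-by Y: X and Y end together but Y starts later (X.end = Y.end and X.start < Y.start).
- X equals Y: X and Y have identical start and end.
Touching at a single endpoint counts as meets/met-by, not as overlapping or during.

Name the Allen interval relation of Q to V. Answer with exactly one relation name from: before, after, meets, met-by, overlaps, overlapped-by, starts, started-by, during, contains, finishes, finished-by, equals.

Q = [55, 325]; V = [622, 641].
Compare endpoints: Q.start < V.start, Q.start < V.end, Q.end < V.start, Q.end < V.end.
That pattern is 'before'.

before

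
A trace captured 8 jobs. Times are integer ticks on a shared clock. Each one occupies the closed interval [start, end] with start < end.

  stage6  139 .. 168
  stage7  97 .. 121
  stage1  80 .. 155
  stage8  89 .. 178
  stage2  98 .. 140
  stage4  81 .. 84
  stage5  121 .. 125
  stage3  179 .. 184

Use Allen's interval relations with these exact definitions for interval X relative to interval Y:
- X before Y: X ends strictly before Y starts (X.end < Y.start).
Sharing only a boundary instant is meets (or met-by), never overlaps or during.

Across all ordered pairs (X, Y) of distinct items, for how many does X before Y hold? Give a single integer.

14

Checking all 56 ordered pairs for relation 'before'; matching pairs in alphabetical order:
(stage1, stage3): stage1 before stage3 ✓
(stage2, stage3): stage2 before stage3 ✓
(stage4, stage2): stage4 before stage2 ✓
(stage4, stage3): stage4 before stage3 ✓
(stage4, stage5): stage4 before stage5 ✓
(stage4, stage6): stage4 before stage6 ✓
(stage4, stage7): stage4 before stage7 ✓
(stage4, stage8): stage4 before stage8 ✓
(stage5, stage3): stage5 before stage3 ✓
(stage5, stage6): stage5 before stage6 ✓
(stage6, stage3): stage6 before stage3 ✓
(stage7, stage3): stage7 before stage3 ✓
(stage7, stage6): stage7 before stage6 ✓
(stage8, stage3): stage8 before stage3 ✓
Count: 14.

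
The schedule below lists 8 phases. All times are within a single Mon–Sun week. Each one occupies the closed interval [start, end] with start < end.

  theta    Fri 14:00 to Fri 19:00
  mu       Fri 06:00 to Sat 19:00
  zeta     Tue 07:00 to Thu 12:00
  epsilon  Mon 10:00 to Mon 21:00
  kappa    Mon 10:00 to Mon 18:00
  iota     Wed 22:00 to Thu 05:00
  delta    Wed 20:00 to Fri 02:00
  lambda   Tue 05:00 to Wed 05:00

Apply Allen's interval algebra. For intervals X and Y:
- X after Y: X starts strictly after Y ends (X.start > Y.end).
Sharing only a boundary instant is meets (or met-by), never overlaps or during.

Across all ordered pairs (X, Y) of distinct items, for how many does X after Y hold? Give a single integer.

Checking all 56 ordered pairs for relation 'after'; matching pairs in alphabetical order:
(delta, epsilon): delta after epsilon ✓
(delta, kappa): delta after kappa ✓
(delta, lambda): delta after lambda ✓
(iota, epsilon): iota after epsilon ✓
(iota, kappa): iota after kappa ✓
(iota, lambda): iota after lambda ✓
(lambda, epsilon): lambda after epsilon ✓
(lambda, kappa): lambda after kappa ✓
(mu, delta): mu after delta ✓
(mu, epsilon): mu after epsilon ✓
(mu, iota): mu after iota ✓
(mu, kappa): mu after kappa ✓
(mu, lambda): mu after lambda ✓
(mu, zeta): mu after zeta ✓
(theta, delta): theta after delta ✓
(theta, epsilon): theta after epsilon ✓
(theta, iota): theta after iota ✓
(theta, kappa): theta after kappa ✓
(theta, lambda): theta after lambda ✓
(theta, zeta): theta after zeta ✓
(zeta, epsilon): zeta after epsilon ✓
(zeta, kappa): zeta after kappa ✓
Count: 22.

22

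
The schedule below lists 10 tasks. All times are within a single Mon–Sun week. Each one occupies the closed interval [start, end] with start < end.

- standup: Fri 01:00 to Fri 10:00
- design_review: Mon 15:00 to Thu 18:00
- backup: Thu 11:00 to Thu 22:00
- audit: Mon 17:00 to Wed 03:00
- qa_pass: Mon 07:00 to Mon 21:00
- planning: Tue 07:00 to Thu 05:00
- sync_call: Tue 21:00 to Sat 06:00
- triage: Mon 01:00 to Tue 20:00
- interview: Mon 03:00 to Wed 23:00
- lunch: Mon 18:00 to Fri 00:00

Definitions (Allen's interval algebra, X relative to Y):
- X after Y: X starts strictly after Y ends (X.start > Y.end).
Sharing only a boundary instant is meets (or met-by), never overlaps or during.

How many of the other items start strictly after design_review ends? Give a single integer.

1

Target design_review = [Mon 15:00, Thu 18:00].
audit [Mon 17:00, Wed 03:00] → during → no.
backup [Thu 11:00, Thu 22:00] → overlapped-by → no.
interview [Mon 03:00, Wed 23:00] → overlaps → no.
lunch [Mon 18:00, Fri 00:00] → overlapped-by → no.
planning [Tue 07:00, Thu 05:00] → during → no.
qa_pass [Mon 07:00, Mon 21:00] → overlaps → no.
standup [Fri 01:00, Fri 10:00] → after → counts.
sync_call [Tue 21:00, Sat 06:00] → overlapped-by → no.
triage [Mon 01:00, Tue 20:00] → overlaps → no.
Total: 1.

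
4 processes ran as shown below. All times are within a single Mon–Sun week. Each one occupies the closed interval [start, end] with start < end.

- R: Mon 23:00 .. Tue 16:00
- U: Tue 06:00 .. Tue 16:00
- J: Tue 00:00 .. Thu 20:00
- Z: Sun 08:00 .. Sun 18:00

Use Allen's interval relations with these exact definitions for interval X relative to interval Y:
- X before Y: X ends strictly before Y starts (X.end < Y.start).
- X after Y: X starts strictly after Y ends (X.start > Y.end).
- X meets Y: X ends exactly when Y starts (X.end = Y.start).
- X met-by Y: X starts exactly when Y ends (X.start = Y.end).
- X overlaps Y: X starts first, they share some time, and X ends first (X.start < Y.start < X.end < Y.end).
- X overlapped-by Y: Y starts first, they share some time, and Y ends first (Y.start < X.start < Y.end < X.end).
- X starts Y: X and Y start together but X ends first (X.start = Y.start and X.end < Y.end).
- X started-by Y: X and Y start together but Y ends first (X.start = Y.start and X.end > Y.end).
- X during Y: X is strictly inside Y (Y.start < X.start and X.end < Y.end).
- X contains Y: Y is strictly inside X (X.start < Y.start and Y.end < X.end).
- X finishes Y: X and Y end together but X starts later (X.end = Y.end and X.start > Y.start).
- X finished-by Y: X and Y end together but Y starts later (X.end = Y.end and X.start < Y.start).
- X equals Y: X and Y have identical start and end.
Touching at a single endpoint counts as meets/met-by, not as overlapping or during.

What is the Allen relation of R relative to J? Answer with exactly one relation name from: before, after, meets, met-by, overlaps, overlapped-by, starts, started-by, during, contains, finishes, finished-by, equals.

R = [Mon 23:00, Tue 16:00]; J = [Tue 00:00, Thu 20:00].
Compare endpoints: R.start < J.start, R.start < J.end, R.end > J.start, R.end < J.end.
That pattern is 'overlaps'.

overlaps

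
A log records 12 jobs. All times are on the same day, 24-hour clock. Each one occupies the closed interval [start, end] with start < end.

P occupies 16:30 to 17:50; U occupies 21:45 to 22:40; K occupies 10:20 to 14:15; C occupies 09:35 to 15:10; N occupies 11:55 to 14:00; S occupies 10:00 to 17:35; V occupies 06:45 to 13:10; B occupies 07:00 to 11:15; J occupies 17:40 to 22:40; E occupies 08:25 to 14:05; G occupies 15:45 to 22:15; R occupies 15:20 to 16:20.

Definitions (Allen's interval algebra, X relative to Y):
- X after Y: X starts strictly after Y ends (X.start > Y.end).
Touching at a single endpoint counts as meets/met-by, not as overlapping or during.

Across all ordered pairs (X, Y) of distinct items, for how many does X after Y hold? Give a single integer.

37

Checking all 132 ordered pairs for relation 'after'; matching pairs in alphabetical order:
(G, B): G after B ✓
(G, C): G after C ✓
(G, E): G after E ✓
(G, K): G after K ✓
(G, N): G after N ✓
(G, V): G after V ✓
(J, B): J after B ✓
(J, C): J after C ✓
(J, E): J after E ✓
(J, K): J after K ✓
(J, N): J after N ✓
(J, R): J after R ✓
(J, S): J after S ✓
(J, V): J after V ✓
(N, B): N after B ✓
(P, B): P after B ✓
(P, C): P after C ✓
(P, E): P after E ✓
(P, K): P after K ✓
(P, N): P after N ✓
(P, R): P after R ✓
(P, V): P after V ✓
(R, B): R after B ✓
(R, C): R after C ✓
... plus 13 further pairs not listed.
Count: 37.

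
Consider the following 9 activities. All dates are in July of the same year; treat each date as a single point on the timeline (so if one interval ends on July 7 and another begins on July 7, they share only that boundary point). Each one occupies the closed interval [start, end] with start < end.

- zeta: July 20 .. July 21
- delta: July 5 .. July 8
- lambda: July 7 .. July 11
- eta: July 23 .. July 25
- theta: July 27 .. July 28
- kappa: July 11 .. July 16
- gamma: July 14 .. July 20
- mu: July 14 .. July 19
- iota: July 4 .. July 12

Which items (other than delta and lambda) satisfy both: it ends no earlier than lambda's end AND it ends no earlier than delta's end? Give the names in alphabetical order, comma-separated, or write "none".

eta, gamma, iota, kappa, mu, theta, zeta

Conditions: its end is no earlier than lambda's end (X.end >= July 11) AND its end is no earlier than delta's end (X.end >= July 8).
eta: end July 25 >= July 11? ✓; end July 25 >= July 8? ✓ → yes.
gamma: end July 20 >= July 11? ✓; end July 20 >= July 8? ✓ → yes.
iota: end July 12 >= July 11? ✓; end July 12 >= July 8? ✓ → yes.
kappa: end July 16 >= July 11? ✓; end July 16 >= July 8? ✓ → yes.
mu: end July 19 >= July 11? ✓; end July 19 >= July 8? ✓ → yes.
theta: end July 28 >= July 11? ✓; end July 28 >= July 8? ✓ → yes.
zeta: end July 21 >= July 11? ✓; end July 21 >= July 8? ✓ → yes.
Result: eta, gamma, iota, kappa, mu, theta, zeta.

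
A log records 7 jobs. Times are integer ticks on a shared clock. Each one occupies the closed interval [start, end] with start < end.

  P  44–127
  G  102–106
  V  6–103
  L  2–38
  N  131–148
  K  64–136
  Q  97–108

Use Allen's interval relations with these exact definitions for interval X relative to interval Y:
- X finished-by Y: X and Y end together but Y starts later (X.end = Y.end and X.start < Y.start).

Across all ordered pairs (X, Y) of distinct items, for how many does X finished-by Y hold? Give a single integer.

Checking all 42 ordered pairs for relation 'finished-by'; matching pairs in alphabetical order:
No pair satisfies it.
Count: 0.

0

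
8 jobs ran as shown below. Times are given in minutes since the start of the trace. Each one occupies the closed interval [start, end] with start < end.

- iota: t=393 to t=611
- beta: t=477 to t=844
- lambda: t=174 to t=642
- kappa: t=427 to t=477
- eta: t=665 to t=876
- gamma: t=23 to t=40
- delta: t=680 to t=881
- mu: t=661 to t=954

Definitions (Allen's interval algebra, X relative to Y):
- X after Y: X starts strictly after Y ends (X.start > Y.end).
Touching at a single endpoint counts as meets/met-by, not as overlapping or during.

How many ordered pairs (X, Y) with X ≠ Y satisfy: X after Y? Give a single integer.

16

Checking all 56 ordered pairs for relation 'after'; matching pairs in alphabetical order:
(beta, gamma): beta after gamma ✓
(delta, gamma): delta after gamma ✓
(delta, iota): delta after iota ✓
(delta, kappa): delta after kappa ✓
(delta, lambda): delta after lambda ✓
(eta, gamma): eta after gamma ✓
(eta, iota): eta after iota ✓
(eta, kappa): eta after kappa ✓
(eta, lambda): eta after lambda ✓
(iota, gamma): iota after gamma ✓
(kappa, gamma): kappa after gamma ✓
(lambda, gamma): lambda after gamma ✓
(mu, gamma): mu after gamma ✓
(mu, iota): mu after iota ✓
(mu, kappa): mu after kappa ✓
(mu, lambda): mu after lambda ✓
Count: 16.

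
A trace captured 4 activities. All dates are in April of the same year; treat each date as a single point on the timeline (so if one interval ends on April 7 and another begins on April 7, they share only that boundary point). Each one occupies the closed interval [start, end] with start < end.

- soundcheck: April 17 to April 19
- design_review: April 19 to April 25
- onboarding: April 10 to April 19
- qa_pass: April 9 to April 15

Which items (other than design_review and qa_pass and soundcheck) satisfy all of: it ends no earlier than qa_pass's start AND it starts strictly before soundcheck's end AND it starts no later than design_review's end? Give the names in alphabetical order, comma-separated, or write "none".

onboarding

Conditions: its end is no earlier than qa_pass's start (X.end >= April 9) AND its start is strictly before soundcheck's end (X.start < April 19) AND its start is no later than design_review's end (X.start <= April 25).
onboarding: end April 19 >= April 9? ✓; start April 10 < April 19? ✓; start April 10 <= April 25? ✓ → yes.
Result: onboarding.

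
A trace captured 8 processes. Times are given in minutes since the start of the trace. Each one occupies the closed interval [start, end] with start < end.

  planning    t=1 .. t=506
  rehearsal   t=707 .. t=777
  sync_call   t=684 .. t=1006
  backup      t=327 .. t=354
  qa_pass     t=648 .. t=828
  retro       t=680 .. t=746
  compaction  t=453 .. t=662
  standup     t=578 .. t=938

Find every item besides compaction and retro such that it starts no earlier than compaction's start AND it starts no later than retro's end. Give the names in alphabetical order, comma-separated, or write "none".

qa_pass, rehearsal, standup, sync_call

Conditions: its start is no earlier than compaction's start (X.start >= t=453) AND its start is no later than retro's end (X.start <= t=746).
backup: start t=327 >= t=453? ✗; start t=327 <= t=746? ✓ → no.
planning: start t=1 >= t=453? ✗; start t=1 <= t=746? ✓ → no.
qa_pass: start t=648 >= t=453? ✓; start t=648 <= t=746? ✓ → yes.
rehearsal: start t=707 >= t=453? ✓; start t=707 <= t=746? ✓ → yes.
standup: start t=578 >= t=453? ✓; start t=578 <= t=746? ✓ → yes.
sync_call: start t=684 >= t=453? ✓; start t=684 <= t=746? ✓ → yes.
Result: qa_pass, rehearsal, standup, sync_call.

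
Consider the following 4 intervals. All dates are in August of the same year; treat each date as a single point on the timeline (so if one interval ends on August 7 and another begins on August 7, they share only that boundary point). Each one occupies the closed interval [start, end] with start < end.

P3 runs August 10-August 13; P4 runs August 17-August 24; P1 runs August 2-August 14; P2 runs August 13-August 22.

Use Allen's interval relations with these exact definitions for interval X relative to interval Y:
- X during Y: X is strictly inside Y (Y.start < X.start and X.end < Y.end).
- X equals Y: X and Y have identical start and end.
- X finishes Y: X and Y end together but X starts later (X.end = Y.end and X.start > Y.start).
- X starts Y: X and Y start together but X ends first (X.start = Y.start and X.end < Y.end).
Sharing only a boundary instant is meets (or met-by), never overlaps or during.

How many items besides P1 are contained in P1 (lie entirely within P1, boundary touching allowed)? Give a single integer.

1

Target P1 = [August 2, August 14].
P2 [August 13, August 22] → overlapped-by → no.
P3 [August 10, August 13] → during → counts.
P4 [August 17, August 24] → after → no.
Total: 1.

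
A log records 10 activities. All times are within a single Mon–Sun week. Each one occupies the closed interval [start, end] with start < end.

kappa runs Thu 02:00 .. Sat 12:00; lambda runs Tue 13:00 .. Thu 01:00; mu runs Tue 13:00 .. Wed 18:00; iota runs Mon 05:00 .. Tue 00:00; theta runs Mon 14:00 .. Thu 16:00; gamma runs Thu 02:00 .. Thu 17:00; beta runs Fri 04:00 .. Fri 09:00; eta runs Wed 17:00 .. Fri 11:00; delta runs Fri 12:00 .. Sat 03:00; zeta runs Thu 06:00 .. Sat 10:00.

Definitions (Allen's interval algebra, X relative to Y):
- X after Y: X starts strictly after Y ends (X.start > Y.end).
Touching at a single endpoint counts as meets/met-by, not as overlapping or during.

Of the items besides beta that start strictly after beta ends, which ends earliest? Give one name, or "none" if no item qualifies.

delta

Target beta = [Fri 04:00, Fri 09:00].
delta [Fri 12:00, Sat 03:00] → after → candidate.
eta [Wed 17:00, Fri 11:00] → contains → excluded.
gamma [Thu 02:00, Thu 17:00] → before → excluded.
iota [Mon 05:00, Tue 00:00] → before → excluded.
kappa [Thu 02:00, Sat 12:00] → contains → excluded.
lambda [Tue 13:00, Thu 01:00] → before → excluded.
mu [Tue 13:00, Wed 18:00] → before → excluded.
theta [Mon 14:00, Thu 16:00] → before → excluded.
zeta [Thu 06:00, Sat 10:00] → contains → excluded.
Among candidates, earliest end is Sat 03:00 → delta.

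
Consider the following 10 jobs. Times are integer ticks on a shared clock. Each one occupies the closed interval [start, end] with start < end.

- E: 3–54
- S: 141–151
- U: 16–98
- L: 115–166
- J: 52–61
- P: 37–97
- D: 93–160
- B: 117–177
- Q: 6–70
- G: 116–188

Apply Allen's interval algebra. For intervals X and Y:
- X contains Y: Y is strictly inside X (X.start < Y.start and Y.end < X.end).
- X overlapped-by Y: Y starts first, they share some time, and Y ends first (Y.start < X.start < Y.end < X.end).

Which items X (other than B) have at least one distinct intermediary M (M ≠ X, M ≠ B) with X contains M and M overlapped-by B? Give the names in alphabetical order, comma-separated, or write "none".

Target B = [117, 177].
Intermediaries M with M overlapped-by B: none.
Union: none.

none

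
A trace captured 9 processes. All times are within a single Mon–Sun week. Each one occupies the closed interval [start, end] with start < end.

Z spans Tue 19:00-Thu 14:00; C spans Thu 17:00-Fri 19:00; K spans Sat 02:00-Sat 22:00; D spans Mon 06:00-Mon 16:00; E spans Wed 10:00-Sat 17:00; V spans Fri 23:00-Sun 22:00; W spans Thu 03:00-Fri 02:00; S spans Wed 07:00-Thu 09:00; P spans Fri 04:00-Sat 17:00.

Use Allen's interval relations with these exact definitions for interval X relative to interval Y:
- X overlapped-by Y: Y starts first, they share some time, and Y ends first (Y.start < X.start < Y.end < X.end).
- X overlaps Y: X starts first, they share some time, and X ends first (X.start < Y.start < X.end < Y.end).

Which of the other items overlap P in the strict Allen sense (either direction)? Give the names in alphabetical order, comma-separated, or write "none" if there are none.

Target P = [Fri 04:00, Sat 17:00].
C [Thu 17:00, Fri 19:00] → overlaps → yes.
D [Mon 06:00, Mon 16:00] → before → no.
E [Wed 10:00, Sat 17:00] → finished-by → no.
K [Sat 02:00, Sat 22:00] → overlapped-by → yes.
S [Wed 07:00, Thu 09:00] → before → no.
V [Fri 23:00, Sun 22:00] → overlapped-by → yes.
W [Thu 03:00, Fri 02:00] → before → no.
Z [Tue 19:00, Thu 14:00] → before → no.
Result: C, K, V.

C, K, V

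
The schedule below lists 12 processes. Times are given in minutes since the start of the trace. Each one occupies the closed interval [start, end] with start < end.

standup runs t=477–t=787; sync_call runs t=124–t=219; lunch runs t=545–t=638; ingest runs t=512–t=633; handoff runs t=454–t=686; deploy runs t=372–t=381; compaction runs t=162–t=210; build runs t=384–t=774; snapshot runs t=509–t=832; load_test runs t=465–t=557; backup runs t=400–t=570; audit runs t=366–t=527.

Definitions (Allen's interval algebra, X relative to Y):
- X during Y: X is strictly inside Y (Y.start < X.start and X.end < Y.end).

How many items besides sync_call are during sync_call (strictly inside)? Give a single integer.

Target sync_call = [t=124, t=219].
audit [t=366, t=527] → after → no.
backup [t=400, t=570] → after → no.
build [t=384, t=774] → after → no.
compaction [t=162, t=210] → during → counts.
deploy [t=372, t=381] → after → no.
handoff [t=454, t=686] → after → no.
ingest [t=512, t=633] → after → no.
load_test [t=465, t=557] → after → no.
lunch [t=545, t=638] → after → no.
snapshot [t=509, t=832] → after → no.
standup [t=477, t=787] → after → no.
Total: 1.

1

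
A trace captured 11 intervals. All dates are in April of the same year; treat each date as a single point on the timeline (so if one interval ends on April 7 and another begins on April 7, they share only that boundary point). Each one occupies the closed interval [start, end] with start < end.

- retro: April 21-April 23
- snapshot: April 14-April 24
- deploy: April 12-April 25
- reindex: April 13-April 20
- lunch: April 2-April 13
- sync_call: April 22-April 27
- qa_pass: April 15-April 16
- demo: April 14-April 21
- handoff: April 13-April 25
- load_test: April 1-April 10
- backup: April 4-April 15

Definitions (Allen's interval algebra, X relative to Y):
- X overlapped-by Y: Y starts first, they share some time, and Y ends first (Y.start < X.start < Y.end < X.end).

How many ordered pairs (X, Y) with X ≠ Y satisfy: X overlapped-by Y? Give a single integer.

Checking all 110 ordered pairs for relation 'overlapped-by'; matching pairs in alphabetical order:
(backup, load_test): backup overlapped-by load_test ✓
(backup, lunch): backup overlapped-by lunch ✓
(demo, backup): demo overlapped-by backup ✓
(demo, reindex): demo overlapped-by reindex ✓
(deploy, backup): deploy overlapped-by backup ✓
(deploy, lunch): deploy overlapped-by lunch ✓
(handoff, backup): handoff overlapped-by backup ✓
(lunch, load_test): lunch overlapped-by load_test ✓
(reindex, backup): reindex overlapped-by backup ✓
(snapshot, backup): snapshot overlapped-by backup ✓
(snapshot, reindex): snapshot overlapped-by reindex ✓
(sync_call, deploy): sync_call overlapped-by deploy ✓
(sync_call, handoff): sync_call overlapped-by handoff ✓
(sync_call, retro): sync_call overlapped-by retro ✓
(sync_call, snapshot): sync_call overlapped-by snapshot ✓
Count: 15.

15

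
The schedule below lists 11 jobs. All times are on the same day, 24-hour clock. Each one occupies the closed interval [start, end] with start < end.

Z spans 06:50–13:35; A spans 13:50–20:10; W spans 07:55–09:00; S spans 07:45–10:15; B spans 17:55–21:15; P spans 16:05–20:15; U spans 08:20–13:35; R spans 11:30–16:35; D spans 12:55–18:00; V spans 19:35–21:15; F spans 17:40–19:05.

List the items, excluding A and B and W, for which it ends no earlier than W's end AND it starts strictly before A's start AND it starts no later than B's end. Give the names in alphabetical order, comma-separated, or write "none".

D, R, S, U, Z

Conditions: its end is no earlier than W's end (X.end >= 09:00) AND its start is strictly before A's start (X.start < 13:50) AND its start is no later than B's end (X.start <= 21:15).
D: end 18:00 >= 09:00? ✓; start 12:55 < 13:50? ✓; start 12:55 <= 21:15? ✓ → yes.
F: end 19:05 >= 09:00? ✓; start 17:40 < 13:50? ✗; start 17:40 <= 21:15? ✓ → no.
P: end 20:15 >= 09:00? ✓; start 16:05 < 13:50? ✗; start 16:05 <= 21:15? ✓ → no.
R: end 16:35 >= 09:00? ✓; start 11:30 < 13:50? ✓; start 11:30 <= 21:15? ✓ → yes.
S: end 10:15 >= 09:00? ✓; start 07:45 < 13:50? ✓; start 07:45 <= 21:15? ✓ → yes.
U: end 13:35 >= 09:00? ✓; start 08:20 < 13:50? ✓; start 08:20 <= 21:15? ✓ → yes.
V: end 21:15 >= 09:00? ✓; start 19:35 < 13:50? ✗; start 19:35 <= 21:15? ✓ → no.
Z: end 13:35 >= 09:00? ✓; start 06:50 < 13:50? ✓; start 06:50 <= 21:15? ✓ → yes.
Result: D, R, S, U, Z.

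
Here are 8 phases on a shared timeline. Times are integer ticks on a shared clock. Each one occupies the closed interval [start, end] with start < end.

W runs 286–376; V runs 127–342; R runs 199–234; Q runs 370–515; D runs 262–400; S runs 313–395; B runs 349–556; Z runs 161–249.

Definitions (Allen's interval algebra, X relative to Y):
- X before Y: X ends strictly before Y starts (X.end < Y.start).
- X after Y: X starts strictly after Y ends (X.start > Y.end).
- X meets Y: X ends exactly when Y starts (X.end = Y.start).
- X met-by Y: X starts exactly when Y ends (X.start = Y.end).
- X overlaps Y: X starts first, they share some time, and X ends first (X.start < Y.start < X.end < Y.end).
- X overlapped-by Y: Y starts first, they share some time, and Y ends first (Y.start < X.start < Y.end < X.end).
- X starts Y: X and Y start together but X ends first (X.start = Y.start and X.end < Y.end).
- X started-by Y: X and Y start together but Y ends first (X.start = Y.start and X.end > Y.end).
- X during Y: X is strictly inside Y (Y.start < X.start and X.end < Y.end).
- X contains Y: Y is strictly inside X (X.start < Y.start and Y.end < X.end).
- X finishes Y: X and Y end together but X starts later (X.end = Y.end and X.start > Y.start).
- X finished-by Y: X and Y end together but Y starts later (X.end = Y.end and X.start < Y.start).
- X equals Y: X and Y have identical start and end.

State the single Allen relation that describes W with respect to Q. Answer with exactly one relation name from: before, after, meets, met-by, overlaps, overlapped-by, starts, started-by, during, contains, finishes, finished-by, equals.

overlaps

W = [286, 376]; Q = [370, 515].
Compare endpoints: W.start < Q.start, W.start < Q.end, W.end > Q.start, W.end < Q.end.
That pattern is 'overlaps'.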